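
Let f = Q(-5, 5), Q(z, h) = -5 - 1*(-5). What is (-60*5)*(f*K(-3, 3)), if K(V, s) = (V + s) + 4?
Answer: 0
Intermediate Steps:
K(V, s) = 4 + V + s
Q(z, h) = 0 (Q(z, h) = -5 + 5 = 0)
f = 0
(-60*5)*(f*K(-3, 3)) = (-60*5)*(0*(4 - 3 + 3)) = -0*4 = -300*0 = 0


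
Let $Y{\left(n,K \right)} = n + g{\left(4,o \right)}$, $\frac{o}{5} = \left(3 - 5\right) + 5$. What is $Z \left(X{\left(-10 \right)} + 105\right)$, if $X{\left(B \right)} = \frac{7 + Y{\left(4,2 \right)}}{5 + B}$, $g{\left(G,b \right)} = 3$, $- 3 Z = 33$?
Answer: $- \frac{5621}{5} \approx -1124.2$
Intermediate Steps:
$Z = -11$ ($Z = \left(- \frac{1}{3}\right) 33 = -11$)
$o = 15$ ($o = 5 \left(\left(3 - 5\right) + 5\right) = 5 \left(-2 + 5\right) = 5 \cdot 3 = 15$)
$Y{\left(n,K \right)} = 3 + n$ ($Y{\left(n,K \right)} = n + 3 = 3 + n$)
$X{\left(B \right)} = \frac{14}{5 + B}$ ($X{\left(B \right)} = \frac{7 + \left(3 + 4\right)}{5 + B} = \frac{7 + 7}{5 + B} = \frac{14}{5 + B}$)
$Z \left(X{\left(-10 \right)} + 105\right) = - 11 \left(\frac{14}{5 - 10} + 105\right) = - 11 \left(\frac{14}{-5} + 105\right) = - 11 \left(14 \left(- \frac{1}{5}\right) + 105\right) = - 11 \left(- \frac{14}{5} + 105\right) = \left(-11\right) \frac{511}{5} = - \frac{5621}{5}$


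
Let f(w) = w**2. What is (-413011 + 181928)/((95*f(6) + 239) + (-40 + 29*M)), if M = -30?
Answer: -231083/2749 ≈ -84.061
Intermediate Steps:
(-413011 + 181928)/((95*f(6) + 239) + (-40 + 29*M)) = (-413011 + 181928)/((95*6**2 + 239) + (-40 + 29*(-30))) = -231083/((95*36 + 239) + (-40 - 870)) = -231083/((3420 + 239) - 910) = -231083/(3659 - 910) = -231083/2749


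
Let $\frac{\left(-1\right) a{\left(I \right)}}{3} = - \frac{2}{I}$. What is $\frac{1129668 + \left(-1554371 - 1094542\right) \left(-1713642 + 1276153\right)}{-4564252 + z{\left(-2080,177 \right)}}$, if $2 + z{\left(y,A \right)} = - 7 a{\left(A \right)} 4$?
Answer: $- \frac{68373414318375}{269291042} \approx -2.539 \cdot 10^{5}$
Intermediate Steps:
$a{\left(I \right)} = \frac{6}{I}$ ($a{\left(I \right)} = - 3 \left(- \frac{2}{I}\right) = \frac{6}{I}$)
$z{\left(y,A \right)} = -2 - \frac{168}{A}$ ($z{\left(y,A \right)} = -2 + - 7 \frac{6}{A} 4 = -2 + - \frac{42}{A} 4 = -2 - \frac{168}{A}$)
$\frac{1129668 + \left(-1554371 - 1094542\right) \left(-1713642 + 1276153\right)}{-4564252 + z{\left(-2080,177 \right)}} = \frac{1129668 + \left(-1554371 - 1094542\right) \left(-1713642 + 1276153\right)}{-4564252 - \left(2 + \frac{168}{177}\right)} = \frac{1129668 - -1158870299457}{-4564252 - \frac{174}{59}} = \frac{1129668 + 1158870299457}{-4564252 - \frac{174}{59}} = \frac{1158871429125}{-4564252 - \frac{174}{59}} = \frac{1158871429125}{- \frac{269291042}{59}} = 1158871429125 \left(- \frac{59}{269291042}\right) = - \frac{68373414318375}{269291042}$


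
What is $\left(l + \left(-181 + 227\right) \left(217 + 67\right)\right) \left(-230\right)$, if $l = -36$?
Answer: $-2996440$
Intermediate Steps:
$\left(l + \left(-181 + 227\right) \left(217 + 67\right)\right) \left(-230\right) = \left(-36 + \left(-181 + 227\right) \left(217 + 67\right)\right) \left(-230\right) = \left(-36 + 46 \cdot 284\right) \left(-230\right) = \left(-36 + 13064\right) \left(-230\right) = 13028 \left(-230\right) = -2996440$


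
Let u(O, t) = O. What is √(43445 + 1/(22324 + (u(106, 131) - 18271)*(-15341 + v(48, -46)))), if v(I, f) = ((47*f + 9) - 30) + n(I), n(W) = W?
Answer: √1094701633016746018146/158736932 ≈ 208.43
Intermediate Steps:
v(I, f) = -21 + I + 47*f (v(I, f) = ((47*f + 9) - 30) + I = ((9 + 47*f) - 30) + I = (-21 + 47*f) + I = -21 + I + 47*f)
√(43445 + 1/(22324 + (u(106, 131) - 18271)*(-15341 + v(48, -46)))) = √(43445 + 1/(22324 + (106 - 18271)*(-15341 + (-21 + 48 + 47*(-46))))) = √(43445 + 1/(22324 - 18165*(-15341 + (-21 + 48 - 2162)))) = √(43445 + 1/(22324 - 18165*(-15341 - 2135))) = √(43445 + 1/(22324 - 18165*(-17476))) = √(43445 + 1/(22324 + 317451540)) = √(43445 + 1/317473864) = √(13792652021481/317473864) = √1094701633016746018146/158736932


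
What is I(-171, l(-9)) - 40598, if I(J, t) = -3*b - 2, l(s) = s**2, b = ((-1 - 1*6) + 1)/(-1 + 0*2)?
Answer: -40618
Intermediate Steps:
b = 6 (b = ((-1 - 6) + 1)/(-1 + 0) = (-7 + 1)/(-1) = -6*(-1) = 6)
I(J, t) = -20 (I(J, t) = -3*6 - 2 = -18 - 2 = -20)
I(-171, l(-9)) - 40598 = -20 - 40598 = -40618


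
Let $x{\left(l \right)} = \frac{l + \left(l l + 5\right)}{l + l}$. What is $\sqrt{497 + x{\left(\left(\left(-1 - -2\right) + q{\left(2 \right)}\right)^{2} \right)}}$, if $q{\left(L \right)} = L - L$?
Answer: $\frac{\sqrt{2002}}{2} \approx 22.372$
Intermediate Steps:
$q{\left(L \right)} = 0$
$x{\left(l \right)} = \frac{5 + l + l^{2}}{2 l}$ ($x{\left(l \right)} = \frac{l + \left(l^{2} + 5\right)}{2 l} = \left(l + \left(5 + l^{2}\right)\right) \frac{1}{2 l} = \left(5 + l + l^{2}\right) \frac{1}{2 l} = \frac{5 + l + l^{2}}{2 l}$)
$\sqrt{497 + x{\left(\left(\left(-1 - -2\right) + q{\left(2 \right)}\right)^{2} \right)}} = \sqrt{497 + \frac{5 + \left(\left(-1 - -2\right) + 0\right)^{2} \left(1 + \left(\left(-1 - -2\right) + 0\right)^{2}\right)}{2 \left(\left(-1 - -2\right) + 0\right)^{2}}} = \sqrt{497 + \frac{5 + \left(\left(-1 + 2\right) + 0\right)^{2} \left(1 + \left(\left(-1 + 2\right) + 0\right)^{2}\right)}{2 \left(\left(-1 + 2\right) + 0\right)^{2}}} = \sqrt{497 + \frac{5 + \left(1 + 0\right)^{2} \left(1 + \left(1 + 0\right)^{2}\right)}{2 \left(1 + 0\right)^{2}}} = \sqrt{497 + \frac{5 + 1^{2} \left(1 + 1^{2}\right)}{2 \cdot 1^{2}}} = \sqrt{497 + \frac{5 + 1 \left(1 + 1\right)}{2 \cdot 1}} = \sqrt{497 + \frac{1}{2} \cdot 1 \left(5 + 1 \cdot 2\right)} = \sqrt{497 + \frac{1}{2} \cdot 1 \left(5 + 2\right)} = \sqrt{497 + \frac{1}{2} \cdot 1 \cdot 7} = \sqrt{497 + \frac{7}{2}} = \sqrt{\frac{1001}{2}} = \frac{\sqrt{2002}}{2}$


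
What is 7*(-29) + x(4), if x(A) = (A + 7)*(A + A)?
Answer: -115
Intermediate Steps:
x(A) = 2*A*(7 + A) (x(A) = (7 + A)*(2*A) = 2*A*(7 + A))
7*(-29) + x(4) = 7*(-29) + 2*4*(7 + 4) = -203 + 2*4*11 = -203 + 88 = -115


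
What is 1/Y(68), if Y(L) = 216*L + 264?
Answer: 1/14952 ≈ 6.6881e-5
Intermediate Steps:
Y(L) = 264 + 216*L
1/Y(68) = 1/(264 + 216*68) = 1/(264 + 14688) = 1/14952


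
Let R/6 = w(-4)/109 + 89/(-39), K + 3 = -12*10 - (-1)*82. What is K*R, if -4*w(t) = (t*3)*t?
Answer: 833858/1417 ≈ 588.47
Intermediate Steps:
K = -41 (K = -3 + (-12*10 - (-1)*82) = -3 + (-120 - 1*(-82)) = -3 + (-120 + 82) = -3 - 38 = -41)
w(t) = -3*t²/4 (w(t) = -t*3*t/4 = -3*t*t/4 = -3*t²/4)
R = -20338/1417 (R = 6*(-¾*(-4)²/109 + 89/(-39)) = 6*(-¾*16*(1/109) + 89*(-1/39)) = 6*(-12*1/109 - 89/39) = 6*(-12/109 - 89/39) = 6*(-10169/4251) = -20338/1417 ≈ -14.353)
K*R = -41*(-20338/1417) = 833858/1417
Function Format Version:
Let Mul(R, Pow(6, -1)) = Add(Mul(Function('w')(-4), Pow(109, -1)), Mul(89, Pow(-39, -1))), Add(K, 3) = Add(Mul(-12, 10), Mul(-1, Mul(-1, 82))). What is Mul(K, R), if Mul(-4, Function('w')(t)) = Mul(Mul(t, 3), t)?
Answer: Rational(833858, 1417) ≈ 588.47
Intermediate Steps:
K = -41 (K = Add(-3, Add(Mul(-12, 10), Mul(-1, Mul(-1, 82)))) = Add(-3, Add(-120, Mul(-1, -82))) = Add(-3, Add(-120, 82)) = Add(-3, -38) = -41)
Function('w')(t) = Mul(Rational(-3, 4), Pow(t, 2)) (Function('w')(t) = Mul(Rational(-1, 4), Mul(Mul(t, 3), t)) = Mul(Rational(-1, 4), Mul(Mul(3, t), t)) = Mul(Rational(-1, 4), Mul(3, Pow(t, 2))) = Mul(Rational(-3, 4), Pow(t, 2)))
R = Rational(-20338, 1417) (R = Mul(6, Add(Mul(Mul(Rational(-3, 4), Pow(-4, 2)), Pow(109, -1)), Mul(89, Pow(-39, -1)))) = Mul(6, Add(Mul(Mul(Rational(-3, 4), 16), Rational(1, 109)), Mul(89, Rational(-1, 39)))) = Mul(6, Add(Mul(-12, Rational(1, 109)), Rational(-89, 39))) = Mul(6, Add(Rational(-12, 109), Rational(-89, 39))) = Mul(6, Rational(-10169, 4251)) = Rational(-20338, 1417) ≈ -14.353)
Mul(K, R) = Mul(-41, Rational(-20338, 1417)) = Rational(833858, 1417)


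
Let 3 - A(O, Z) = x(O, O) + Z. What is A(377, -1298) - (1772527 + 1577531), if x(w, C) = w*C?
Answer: -3490886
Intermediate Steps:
x(w, C) = C*w
A(O, Z) = 3 - Z - O² (A(O, Z) = 3 - (O*O + Z) = 3 - (O² + Z) = 3 - (Z + O²) = 3 + (-Z - O²) = 3 - Z - O²)
A(377, -1298) - (1772527 + 1577531) = (3 - 1*(-1298) - 1*377²) - (1772527 + 1577531) = (3 + 1298 - 1*142129) - 1*3350058 = (3 + 1298 - 142129) - 3350058 = -140828 - 3350058 = -3490886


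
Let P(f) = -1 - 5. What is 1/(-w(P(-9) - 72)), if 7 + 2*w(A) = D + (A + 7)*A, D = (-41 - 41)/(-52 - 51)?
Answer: -206/569775 ≈ -0.00036155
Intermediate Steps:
P(f) = -6
D = 82/103 (D = -82/(-103) = -82*(-1/103) = 82/103 ≈ 0.79612)
w(A) = -639/206 + A*(7 + A)/2 (w(A) = -7/2 + (82/103 + (A + 7)*A)/2 = -7/2 + (82/103 + (7 + A)*A)/2 = -7/2 + (82/103 + A*(7 + A))/2 = -7/2 + (41/103 + A*(7 + A)/2) = -639/206 + A*(7 + A)/2)
1/(-w(P(-9) - 72)) = 1/(-(-639/206 + (-6 - 72)²/2 + 7*(-6 - 72)/2)) = 1/(-(-639/206 + (½)*(-78)² + (7/2)*(-78))) = 1/(-(-639/206 + (½)*6084 - 273)) = 1/(-(-639/206 + 3042 - 273)) = 1/(-1*569775/206) = 1/(-569775/206) = -206/569775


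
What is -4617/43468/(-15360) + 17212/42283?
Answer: 3830701699457/9410342113280 ≈ 0.40707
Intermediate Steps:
-4617/43468/(-15360) + 17212/42283 = -4617*1/43468*(-1/15360) + 17212*(1/42283) = -4617/43468*(-1/15360) + 17212/42283 = 1539/222556160 + 17212/42283 = 3830701699457/9410342113280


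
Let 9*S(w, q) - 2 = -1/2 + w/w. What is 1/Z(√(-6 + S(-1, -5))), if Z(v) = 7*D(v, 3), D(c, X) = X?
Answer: 1/21 ≈ 0.047619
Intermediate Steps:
S(w, q) = 5/18 (S(w, q) = 2/9 + (-1/2 + w/w)/9 = 2/9 + (-1*½ + 1)/9 = 2/9 + (-½ + 1)/9 = 2/9 + (⅑)*(½) = 2/9 + 1/18 = 5/18)
Z(v) = 21 (Z(v) = 7*3 = 21)
1/Z(√(-6 + S(-1, -5))) = 1/21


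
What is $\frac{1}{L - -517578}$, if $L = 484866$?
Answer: $\frac{1}{1002444} \approx 9.9756 \cdot 10^{-7}$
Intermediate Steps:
$\frac{1}{L - -517578} = \frac{1}{484866 - -517578} = \frac{1}{484866 + 517578} = \frac{1}{1002444}$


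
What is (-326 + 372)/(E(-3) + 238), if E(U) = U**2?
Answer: 46/247 ≈ 0.18623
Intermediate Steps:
(-326 + 372)/(E(-3) + 238) = (-326 + 372)/((-3)**2 + 238) = 46/(9 + 238) = 46/247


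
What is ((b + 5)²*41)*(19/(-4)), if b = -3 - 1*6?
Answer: -3116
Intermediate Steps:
b = -9 (b = -3 - 6 = -9)
((b + 5)²*41)*(19/(-4)) = ((-9 + 5)²*41)*(19/(-4)) = ((-4)²*41)*(19*(-¼)) = (16*41)*(-19/4) = 656*(-19/4) = -3116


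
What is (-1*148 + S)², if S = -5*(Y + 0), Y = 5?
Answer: 29929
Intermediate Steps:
S = -25 (S = -5*(5 + 0) = -5*5 = -25)
(-1*148 + S)² = (-1*148 - 25)² = (-148 - 25)² = (-173)² = 29929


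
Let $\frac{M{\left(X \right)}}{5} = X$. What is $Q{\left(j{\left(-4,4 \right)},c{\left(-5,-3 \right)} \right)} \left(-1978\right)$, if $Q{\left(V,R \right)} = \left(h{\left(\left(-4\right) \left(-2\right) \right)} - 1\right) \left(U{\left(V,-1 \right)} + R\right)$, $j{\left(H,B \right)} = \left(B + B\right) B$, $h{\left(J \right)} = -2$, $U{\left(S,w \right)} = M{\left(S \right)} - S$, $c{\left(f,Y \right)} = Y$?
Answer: $741750$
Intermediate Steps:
$M{\left(X \right)} = 5 X$
$U{\left(S,w \right)} = 4 S$ ($U{\left(S,w \right)} = 5 S - S = 4 S$)
$j{\left(H,B \right)} = 2 B^{2}$ ($j{\left(H,B \right)} = 2 B B = 2 B^{2}$)
$Q{\left(V,R \right)} = - 12 V - 3 R$ ($Q{\left(V,R \right)} = \left(-2 - 1\right) \left(4 V + R\right) = - 3 \left(R + 4 V\right) = - 12 V - 3 R$)
$Q{\left(j{\left(-4,4 \right)},c{\left(-5,-3 \right)} \right)} \left(-1978\right) = \left(- 12 \cdot 2 \cdot 4^{2} - -9\right) \left(-1978\right) = \left(- 12 \cdot 2 \cdot 16 + 9\right) \left(-1978\right) = \left(\left(-12\right) 32 + 9\right) \left(-1978\right) = \left(-384 + 9\right) \left(-1978\right) = \left(-375\right) \left(-1978\right) = 741750$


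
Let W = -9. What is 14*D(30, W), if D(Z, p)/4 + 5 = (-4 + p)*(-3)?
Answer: 1904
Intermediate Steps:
D(Z, p) = 28 - 12*p (D(Z, p) = -20 + 4*((-4 + p)*(-3)) = -20 + 4*(12 - 3*p) = -20 + (48 - 12*p) = 28 - 12*p)
14*D(30, W) = 14*(28 - 12*(-9)) = 14*(28 + 108) = 14*136 = 1904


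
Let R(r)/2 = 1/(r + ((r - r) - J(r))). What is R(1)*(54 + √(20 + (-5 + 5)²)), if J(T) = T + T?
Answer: -108 - 4*√5 ≈ -116.94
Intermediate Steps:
J(T) = 2*T
R(r) = -2/r (R(r) = 2/(r + ((r - r) - 2*r)) = 2/(r + (0 - 2*r)) = 2/(r - 2*r) = 2/((-r)) = 2*(-1/r) = -2/r)
R(1)*(54 + √(20 + (-5 + 5)²)) = (-2/1)*(54 + √(20 + (-5 + 5)²)) = (-2*1)*(54 + √(20 + 0²)) = -2*(54 + √(20 + 0)) = -2*(54 + √20) = -2*(54 + 2*√5) = -108 - 4*√5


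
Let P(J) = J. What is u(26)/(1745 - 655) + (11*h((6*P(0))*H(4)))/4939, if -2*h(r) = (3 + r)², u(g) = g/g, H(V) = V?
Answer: -2228/244705 ≈ -0.0091048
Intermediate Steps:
u(g) = 1
h(r) = -(3 + r)²/2
u(26)/(1745 - 655) + (11*h((6*P(0))*H(4)))/4939 = 1/(1745 - 655) + (11*(-(3 + (6*0)*4)²/2))/4939 = 1/1090 + (11*(-(3 + 0*4)²/2))*(1/4939) = 1*(1/1090) + (11*(-(3 + 0)²/2))*(1/4939) = 1/1090 + (11*(-½*3²))*(1/4939) = 1/1090 + (11*(-½*9))*(1/4939) = 1/1090 + (11*(-9/2))*(1/4939) = 1/1090 - 99/2*1/4939 = 1/1090 - 9/898 = -2228/244705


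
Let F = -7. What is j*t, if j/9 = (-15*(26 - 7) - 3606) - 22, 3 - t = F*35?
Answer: -8733816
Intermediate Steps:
t = 248 (t = 3 - (-7)*35 = 3 - 1*(-245) = 3 + 245 = 248)
j = -35217 (j = 9*((-15*(26 - 7) - 3606) - 22) = 9*((-15*19 - 3606) - 22) = 9*((-285 - 3606) - 22) = 9*(-3891 - 22) = 9*(-3913) = -35217)
j*t = -35217*248 = -8733816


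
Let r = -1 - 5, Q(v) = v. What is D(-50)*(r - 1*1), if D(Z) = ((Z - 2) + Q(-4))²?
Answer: -21952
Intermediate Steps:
r = -6
D(Z) = (-6 + Z)² (D(Z) = ((Z - 2) - 4)² = ((-2 + Z) - 4)² = (-6 + Z)²)
D(-50)*(r - 1*1) = (-6 - 50)²*(-6 - 1*1) = (-56)²*(-6 - 1) = 3136*(-7) = -21952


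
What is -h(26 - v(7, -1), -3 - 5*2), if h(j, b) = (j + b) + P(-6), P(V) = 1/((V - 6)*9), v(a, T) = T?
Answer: -1511/108 ≈ -13.991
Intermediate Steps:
P(V) = 1/(9*(-6 + V)) (P(V) = (⅑)/(-6 + V) = 1/(9*(-6 + V)))
h(j, b) = -1/108 + b + j (h(j, b) = (j + b) + 1/(9*(-6 - 6)) = (b + j) + (⅑)/(-12) = (b + j) + (⅑)*(-1/12) = (b + j) - 1/108 = -1/108 + b + j)
-h(26 - v(7, -1), -3 - 5*2) = -(-1/108 + (-3 - 5*2) + (26 - 1*(-1))) = -(-1/108 + (-3 - 10) + (26 + 1)) = -(-1/108 - 13 + 27) = -1*1511/108 = -1511/108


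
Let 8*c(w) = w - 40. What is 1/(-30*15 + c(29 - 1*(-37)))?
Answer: -4/1787 ≈ -0.0022384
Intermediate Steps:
c(w) = -5 + w/8 (c(w) = (w - 40)/8 = (-40 + w)/8 = -5 + w/8)
1/(-30*15 + c(29 - 1*(-37))) = 1/(-30*15 + (-5 + (29 - 1*(-37))/8)) = 1/(-450 + (-5 + (29 + 37)/8)) = 1/(-450 + (-5 + (⅛)*66)) = 1/(-450 + (-5 + 33/4)) = 1/(-450 + 13/4) = 1/(-1787/4) = -4/1787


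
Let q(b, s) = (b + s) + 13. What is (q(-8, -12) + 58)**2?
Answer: 2601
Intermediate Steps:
q(b, s) = 13 + b + s
(q(-8, -12) + 58)**2 = ((13 - 8 - 12) + 58)**2 = (-7 + 58)**2 = 51**2 = 2601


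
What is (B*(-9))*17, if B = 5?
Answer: -765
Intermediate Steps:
(B*(-9))*17 = (5*(-9))*17 = -45*17 = -765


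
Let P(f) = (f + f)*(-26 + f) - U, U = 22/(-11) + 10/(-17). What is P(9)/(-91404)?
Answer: 2579/776934 ≈ 0.0033195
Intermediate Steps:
U = -44/17 (U = 22*(-1/11) + 10*(-1/17) = -2 - 10/17 = -44/17 ≈ -2.5882)
P(f) = 44/17 + 2*f*(-26 + f) (P(f) = (f + f)*(-26 + f) - 1*(-44/17) = (2*f)*(-26 + f) + 44/17 = 2*f*(-26 + f) + 44/17 = 44/17 + 2*f*(-26 + f))
P(9)/(-91404) = (44/17 - 52*9 + 2*9²)/(-91404) = (44/17 - 468 + 2*81)*(-1/91404) = (44/17 - 468 + 162)*(-1/91404) = -5158/17*(-1/91404) = 2579/776934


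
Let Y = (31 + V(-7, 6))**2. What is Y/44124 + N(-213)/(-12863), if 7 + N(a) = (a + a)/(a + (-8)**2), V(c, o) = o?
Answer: 2651032111/84567484788 ≈ 0.031348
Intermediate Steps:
N(a) = -7 + 2*a/(64 + a) (N(a) = -7 + (a + a)/(a + (-8)**2) = -7 + (2*a)/(a + 64) = -7 + (2*a)/(64 + a) = -7 + 2*a/(64 + a))
Y = 1369 (Y = (31 + 6)**2 = 37**2 = 1369)
Y/44124 + N(-213)/(-12863) = 1369/44124 + ((-448 - 5*(-213))/(64 - 213))/(-12863) = 1369*(1/44124) + ((-448 + 1065)/(-149))*(-1/12863) = 1369/44124 - 1/149*617*(-1/12863) = 1369/44124 - 617/149*(-1/12863) = 1369/44124 + 617/1916587 = 2651032111/84567484788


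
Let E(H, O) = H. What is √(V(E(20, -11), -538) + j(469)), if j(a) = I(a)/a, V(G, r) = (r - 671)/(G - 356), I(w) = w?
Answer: √3605/28 ≈ 2.1443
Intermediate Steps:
V(G, r) = (-671 + r)/(-356 + G)
j(a) = 1 (j(a) = a/a = 1)
√(V(E(20, -11), -538) + j(469)) = √((-671 - 538)/(-356 + 20) + 1) = √(-1209/(-336) + 1) = √(-1/336*(-1209) + 1) = √(403/112 + 1) = √(515/112) = √3605/28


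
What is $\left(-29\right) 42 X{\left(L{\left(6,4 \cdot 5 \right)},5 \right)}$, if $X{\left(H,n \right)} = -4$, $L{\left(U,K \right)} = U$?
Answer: $4872$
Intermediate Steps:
$\left(-29\right) 42 X{\left(L{\left(6,4 \cdot 5 \right)},5 \right)} = \left(-29\right) 42 \left(-4\right) = \left(-1218\right) \left(-4\right) = 4872$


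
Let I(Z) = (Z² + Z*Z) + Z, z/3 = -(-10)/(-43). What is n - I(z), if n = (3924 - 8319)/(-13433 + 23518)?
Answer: -2653941/3729433 ≈ -0.71162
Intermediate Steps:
z = -30/43 (z = 3*(-(-10)/(-43)) = 3*(-(-10)*(-1)/43) = 3*(-2*5/43) = 3*(-10/43) = -30/43 ≈ -0.69767)
I(Z) = Z + 2*Z² (I(Z) = (Z² + Z²) + Z = 2*Z² + Z = Z + 2*Z²)
n = -879/2017 (n = -4395/10085 = -4395*1/10085 = -879/2017 ≈ -0.43580)
n - I(z) = -879/2017 - (-30)*(1 + 2*(-30/43))/43 = -879/2017 - (-30)*(1 - 60/43)/43 = -879/2017 - (-30)*(-17)/(43*43) = -879/2017 - 1*510/1849 = -879/2017 - 510/1849 = -2653941/3729433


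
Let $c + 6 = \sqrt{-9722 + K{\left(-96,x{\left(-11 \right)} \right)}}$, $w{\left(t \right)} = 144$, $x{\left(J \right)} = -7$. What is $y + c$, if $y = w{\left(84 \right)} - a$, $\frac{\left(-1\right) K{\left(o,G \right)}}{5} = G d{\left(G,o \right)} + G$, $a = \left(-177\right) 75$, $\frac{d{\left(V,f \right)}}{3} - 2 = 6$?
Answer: $13413 + 3 i \sqrt{983} \approx 13413.0 + 94.058 i$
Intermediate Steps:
$d{\left(V,f \right)} = 24$ ($d{\left(V,f \right)} = 6 + 3 \cdot 6 = 6 + 18 = 24$)
$a = -13275$
$K{\left(o,G \right)} = - 125 G$ ($K{\left(o,G \right)} = - 5 \left(G 24 + G\right) = - 5 \left(24 G + G\right) = - 5 \cdot 25 G = - 125 G$)
$y = 13419$ ($y = 144 - -13275 = 144 + 13275 = 13419$)
$c = -6 + 3 i \sqrt{983}$ ($c = -6 + \sqrt{-9722 - -875} = -6 + \sqrt{-9722 + 875} = -6 + \sqrt{-8847} = -6 + 3 i \sqrt{983} \approx -6.0 + 94.058 i$)
$y + c = 13419 - \left(6 - 3 i \sqrt{983}\right) = 13413 + 3 i \sqrt{983}$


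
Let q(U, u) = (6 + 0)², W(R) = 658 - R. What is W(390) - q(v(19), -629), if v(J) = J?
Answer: 232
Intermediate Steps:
q(U, u) = 36 (q(U, u) = 6² = 36)
W(390) - q(v(19), -629) = (658 - 1*390) - 1*36 = (658 - 390) - 36 = 268 - 36 = 232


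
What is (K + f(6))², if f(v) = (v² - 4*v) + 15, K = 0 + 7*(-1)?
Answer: 400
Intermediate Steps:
K = -7 (K = 0 - 7 = -7)
f(v) = 15 + v² - 4*v
(K + f(6))² = (-7 + (15 + 6² - 4*6))² = (-7 + (15 + 36 - 24))² = (-7 + 27)² = 20² = 400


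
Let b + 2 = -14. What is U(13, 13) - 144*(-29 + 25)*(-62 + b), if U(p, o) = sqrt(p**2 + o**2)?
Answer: -44928 + 13*sqrt(2) ≈ -44910.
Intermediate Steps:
b = -16 (b = -2 - 14 = -16)
U(p, o) = sqrt(o**2 + p**2)
U(13, 13) - 144*(-29 + 25)*(-62 + b) = sqrt(13**2 + 13**2) - 144*(-29 + 25)*(-62 - 16) = sqrt(169 + 169) - (-576)*(-78) = sqrt(338) - 144*312 = 13*sqrt(2) - 44928 = -44928 + 13*sqrt(2)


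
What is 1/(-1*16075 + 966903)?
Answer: 1/950828 ≈ 1.0517e-6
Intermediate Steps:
1/(-1*16075 + 966903) = 1/(-16075 + 966903) = 1/950828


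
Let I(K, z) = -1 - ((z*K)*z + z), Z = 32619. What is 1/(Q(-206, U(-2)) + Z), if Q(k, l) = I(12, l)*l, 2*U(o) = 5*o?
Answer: 1/34099 ≈ 2.9326e-5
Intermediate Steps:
I(K, z) = -1 - z - K*z**2 (I(K, z) = -1 - ((K*z)*z + z) = -1 - (K*z**2 + z) = -1 - (z + K*z**2) = -1 + (-z - K*z**2) = -1 - z - K*z**2)
U(o) = 5*o/2 (U(o) = (5*o)/2 = 5*o/2)
Q(k, l) = l*(-1 - l - 12*l**2) (Q(k, l) = (-1 - l - 1*12*l**2)*l = (-1 - l - 12*l**2)*l = l*(-1 - l - 12*l**2))
1/(Q(-206, U(-2)) + Z) = 1/(-(5/2)*(-2)*(1 + (5/2)*(-2) + 12*((5/2)*(-2))**2) + 32619) = 1/(-1*(-5)*(1 - 5 + 12*(-5)**2) + 32619) = 1/(-1*(-5)*(1 - 5 + 12*25) + 32619) = 1/(-1*(-5)*(1 - 5 + 300) + 32619) = 1/(-1*(-5)*296 + 32619) = 1/(1480 + 32619) = 1/34099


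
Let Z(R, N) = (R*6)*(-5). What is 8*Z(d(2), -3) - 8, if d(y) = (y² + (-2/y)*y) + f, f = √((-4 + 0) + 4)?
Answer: -488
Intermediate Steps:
f = 0 (f = √(-4 + 4) = √0 = 0)
d(y) = -2 + y² (d(y) = (y² + (-2/y)*y) + 0 = (y² - 2) + 0 = (-2 + y²) + 0 = -2 + y²)
Z(R, N) = -30*R (Z(R, N) = (6*R)*(-5) = -30*R)
8*Z(d(2), -3) - 8 = 8*(-30*(-2 + 2²)) - 8 = 8*(-30*(-2 + 4)) - 8 = 8*(-30*2) - 8 = 8*(-60) - 8 = -480 - 8 = -488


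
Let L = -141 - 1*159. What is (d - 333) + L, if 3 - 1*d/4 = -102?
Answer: -213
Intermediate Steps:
L = -300 (L = -141 - 159 = -300)
d = 420 (d = 12 - 4*(-102) = 12 + 408 = 420)
(d - 333) + L = (420 - 333) - 300 = 87 - 300 = -213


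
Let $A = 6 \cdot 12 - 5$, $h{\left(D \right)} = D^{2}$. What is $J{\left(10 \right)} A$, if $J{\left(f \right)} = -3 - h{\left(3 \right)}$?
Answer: $-804$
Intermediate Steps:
$J{\left(f \right)} = -12$ ($J{\left(f \right)} = -3 - 3^{2} = -3 - 9 = -12$)
$A = 67$ ($A = 72 - 5 = 67$)
$J{\left(10 \right)} A = \left(-12\right) 67 = -804$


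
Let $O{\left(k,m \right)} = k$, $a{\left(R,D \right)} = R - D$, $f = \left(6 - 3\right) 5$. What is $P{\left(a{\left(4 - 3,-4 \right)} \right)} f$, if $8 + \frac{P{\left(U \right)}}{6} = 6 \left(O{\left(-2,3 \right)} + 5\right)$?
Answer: $900$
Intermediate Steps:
$f = 15$ ($f = 3 \cdot 5 = 15$)
$P{\left(U \right)} = 60$ ($P{\left(U \right)} = -48 + 6 \cdot 6 \left(-2 + 5\right) = -48 + 6 \cdot 6 \cdot 3 = -48 + 6 \cdot 18 = -48 + 108 = 60$)
$P{\left(a{\left(4 - 3,-4 \right)} \right)} f = 60 \cdot 15 = 900$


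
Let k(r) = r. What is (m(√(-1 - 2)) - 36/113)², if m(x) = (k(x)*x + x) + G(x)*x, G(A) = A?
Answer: 471489/12769 - 1428*I*√3/113 ≈ 36.924 - 21.888*I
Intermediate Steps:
m(x) = x + 2*x² (m(x) = (x*x + x) + x*x = (x² + x) + x² = (x + x²) + x² = x + 2*x²)
(m(√(-1 - 2)) - 36/113)² = (√(-1 - 2)*(1 + 2*√(-1 - 2)) - 36/113)² = (√(-3)*(1 + 2*√(-3)) - 36*1/113)² = ((I*√3)*(1 + 2*(I*√3)) - 36/113)² = ((I*√3)*(1 + 2*I*√3) - 36/113)² = (I*√3*(1 + 2*I*√3) - 36/113)² = (-36/113 + I*√3*(1 + 2*I*√3))²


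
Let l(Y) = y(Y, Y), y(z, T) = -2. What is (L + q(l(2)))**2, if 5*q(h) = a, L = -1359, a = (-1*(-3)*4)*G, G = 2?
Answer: 45846441/25 ≈ 1.8339e+6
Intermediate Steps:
l(Y) = -2
a = 24 (a = (-1*(-3)*4)*2 = (3*4)*2 = 12*2 = 24)
q(h) = 24/5 (q(h) = (1/5)*24 = 24/5)
(L + q(l(2)))**2 = (-1359 + 24/5)**2 = (-6771/5)**2 = 45846441/25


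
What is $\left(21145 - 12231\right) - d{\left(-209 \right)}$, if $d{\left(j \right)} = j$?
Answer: $9123$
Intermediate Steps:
$\left(21145 - 12231\right) - d{\left(-209 \right)} = \left(21145 - 12231\right) - -209 = 8914 + 209 = 9123$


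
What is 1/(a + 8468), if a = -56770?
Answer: -1/48302 ≈ -2.0703e-5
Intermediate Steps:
1/(a + 8468) = 1/(-56770 + 8468) = 1/(-48302) = -1/48302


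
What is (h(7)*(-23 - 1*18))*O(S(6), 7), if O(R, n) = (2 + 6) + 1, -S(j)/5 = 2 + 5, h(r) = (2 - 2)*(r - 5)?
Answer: 0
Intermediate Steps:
h(r) = 0 (h(r) = 0*(-5 + r) = 0)
S(j) = -35 (S(j) = -5*(2 + 5) = -5*7 = -35)
O(R, n) = 9 (O(R, n) = 8 + 1 = 9)
(h(7)*(-23 - 1*18))*O(S(6), 7) = (0*(-23 - 1*18))*9 = (0*(-23 - 18))*9 = (0*(-41))*9 = 0*9 = 0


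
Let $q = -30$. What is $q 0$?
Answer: $0$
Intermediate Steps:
$q 0 = \left(-30\right) 0 = 0$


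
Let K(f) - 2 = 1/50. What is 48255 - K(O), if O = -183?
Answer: 2412649/50 ≈ 48253.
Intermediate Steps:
K(f) = 101/50 (K(f) = 2 + 1/50 = 101/50)
48255 - K(O) = 48255 - 1*101/50 = 48255 - 101/50 = 2412649/50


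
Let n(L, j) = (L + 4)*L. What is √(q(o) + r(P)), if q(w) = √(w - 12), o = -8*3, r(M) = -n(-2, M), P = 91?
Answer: √(4 + 6*I) ≈ 2.3676 + 1.2671*I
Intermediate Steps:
n(L, j) = L*(4 + L) (n(L, j) = (4 + L)*L = L*(4 + L))
r(M) = 4 (r(M) = -(-2)*(4 - 2) = -(-2)*2 = -1*(-4) = 4)
o = -24 (o = -1*24 = -24)
q(w) = √(-12 + w)
√(q(o) + r(P)) = √(√(-12 - 24) + 4) = √(√(-36) + 4) = √(6*I + 4) = √(4 + 6*I)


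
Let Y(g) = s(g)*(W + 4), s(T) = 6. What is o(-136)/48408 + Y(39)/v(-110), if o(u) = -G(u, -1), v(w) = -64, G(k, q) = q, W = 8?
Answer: -27229/24204 ≈ -1.1250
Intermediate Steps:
o(u) = 1 (o(u) = -1*(-1) = 1)
Y(g) = 72 (Y(g) = 6*(8 + 4) = 6*12 = 72)
o(-136)/48408 + Y(39)/v(-110) = 1/48408 + 72/(-64) = 1*(1/48408) + 72*(-1/64) = 1/48408 - 9/8 = -27229/24204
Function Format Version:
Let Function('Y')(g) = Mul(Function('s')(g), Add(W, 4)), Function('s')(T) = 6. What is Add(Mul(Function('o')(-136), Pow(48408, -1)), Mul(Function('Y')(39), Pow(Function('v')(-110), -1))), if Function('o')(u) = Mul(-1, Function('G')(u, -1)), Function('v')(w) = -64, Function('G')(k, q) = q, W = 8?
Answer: Rational(-27229, 24204) ≈ -1.1250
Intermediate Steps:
Function('o')(u) = 1 (Function('o')(u) = Mul(-1, -1) = 1)
Function('Y')(g) = 72 (Function('Y')(g) = Mul(6, Add(8, 4)) = Mul(6, 12) = 72)
Add(Mul(Function('o')(-136), Pow(48408, -1)), Mul(Function('Y')(39), Pow(Function('v')(-110), -1))) = Add(Mul(1, Pow(48408, -1)), Mul(72, Pow(-64, -1))) = Add(Mul(1, Rational(1, 48408)), Mul(72, Rational(-1, 64))) = Add(Rational(1, 48408), Rational(-9, 8)) = Rational(-27229, 24204)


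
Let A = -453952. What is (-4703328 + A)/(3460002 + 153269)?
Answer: -5157280/3613271 ≈ -1.4273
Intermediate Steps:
(-4703328 + A)/(3460002 + 153269) = (-4703328 - 453952)/(3460002 + 153269) = -5157280/3613271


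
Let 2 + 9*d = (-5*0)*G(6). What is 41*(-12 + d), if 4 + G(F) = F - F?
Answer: -4510/9 ≈ -501.11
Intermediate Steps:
G(F) = -4 (G(F) = -4 + (F - F) = -4 + 0 = -4)
d = -2/9 (d = -2/9 + (-5*0*(-4))/9 = -2/9 + (0*(-4))/9 = -2/9 + (⅑)*0 = -2/9 + 0 = -2/9 ≈ -0.22222)
41*(-12 + d) = 41*(-12 - 2/9) = 41*(-110/9) = -4510/9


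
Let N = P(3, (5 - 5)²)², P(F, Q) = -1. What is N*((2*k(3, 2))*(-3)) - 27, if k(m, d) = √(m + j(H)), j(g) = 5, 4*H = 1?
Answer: -27 - 12*√2 ≈ -43.971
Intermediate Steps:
H = ¼ (H = (¼)*1 = ¼ ≈ 0.25000)
k(m, d) = √(5 + m) (k(m, d) = √(m + 5) = √(5 + m))
N = 1 (N = (-1)² = 1)
N*((2*k(3, 2))*(-3)) - 27 = 1*((2*√(5 + 3))*(-3)) - 27 = 1*((2*√8)*(-3)) - 27 = 1*((2*(2*√2))*(-3)) - 27 = 1*((4*√2)*(-3)) - 27 = 1*(-12*√2) - 27 = -12*√2 - 27 = -27 - 12*√2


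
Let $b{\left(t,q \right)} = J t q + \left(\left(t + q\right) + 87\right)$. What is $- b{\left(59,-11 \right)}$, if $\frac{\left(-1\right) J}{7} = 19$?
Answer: $-86452$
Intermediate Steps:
$J = -133$ ($J = \left(-7\right) 19 = -133$)
$b{\left(t,q \right)} = 87 + q + t - 133 q t$ ($b{\left(t,q \right)} = - 133 t q + \left(\left(t + q\right) + 87\right) = - 133 q t + \left(\left(q + t\right) + 87\right) = - 133 q t + \left(87 + q + t\right) = 87 + q + t - 133 q t$)
$- b{\left(59,-11 \right)} = - (87 - 11 + 59 - \left(-1463\right) 59) = - (87 - 11 + 59 + 86317) = \left(-1\right) 86452 = -86452$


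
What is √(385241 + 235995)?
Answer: 2*√155309 ≈ 788.19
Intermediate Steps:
√(385241 + 235995) = √621236 = 2*√155309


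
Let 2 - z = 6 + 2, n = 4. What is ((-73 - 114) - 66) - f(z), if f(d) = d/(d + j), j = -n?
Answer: -1268/5 ≈ -253.60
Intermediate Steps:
z = -6 (z = 2 - (6 + 2) = 2 - 1*8 = 2 - 8 = -6)
j = -4 (j = -1*4 = -4)
f(d) = d/(-4 + d) (f(d) = d/(d - 4) = d/(-4 + d))
((-73 - 114) - 66) - f(z) = ((-73 - 114) - 66) - (-6)/(-4 - 6) = (-187 - 66) - (-6)/(-10) = -253 - (-6)*(-1)/10 = -253 - 1*⅗ = -253 - ⅗ = -1268/5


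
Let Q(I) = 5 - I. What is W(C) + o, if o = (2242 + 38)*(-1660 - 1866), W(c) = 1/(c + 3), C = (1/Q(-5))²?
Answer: -2419823180/301 ≈ -8.0393e+6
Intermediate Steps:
C = 1/100 (C = (1/(5 - 1*(-5)))² = (1/(5 + 5))² = (1/10)² = (⅒)² = 1/100 ≈ 0.010000)
W(c) = 1/(3 + c)
o = -8039280 (o = 2280*(-3526) = -8039280)
W(C) + o = 1/(3 + 1/100) - 8039280 = 1/(301/100) - 8039280 = 100/301 - 8039280 = -2419823180/301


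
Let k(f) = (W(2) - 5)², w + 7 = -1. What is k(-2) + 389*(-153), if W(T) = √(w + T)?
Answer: -59517 + (5 - I*√6)² ≈ -59498.0 - 24.495*I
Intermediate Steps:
w = -8 (w = -7 - 1 = -8)
W(T) = √(-8 + T)
k(f) = (-5 + I*√6)² (k(f) = (√(-8 + 2) - 5)² = (√(-6) - 5)² = (I*√6 - 5)² = (-5 + I*√6)²)
k(-2) + 389*(-153) = (5 - I*√6)² + 389*(-153) = (5 - I*√6)² - 59517 = -59517 + (5 - I*√6)²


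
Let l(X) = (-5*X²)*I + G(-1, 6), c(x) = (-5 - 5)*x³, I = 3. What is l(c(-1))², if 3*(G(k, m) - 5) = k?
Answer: 20124196/9 ≈ 2.2360e+6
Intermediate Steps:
G(k, m) = 5 + k/3
c(x) = -10*x³
l(X) = 14/3 - 15*X² (l(X) = -5*X²*3 + (5 + (⅓)*(-1)) = -15*X² + (5 - ⅓) = -15*X² + 14/3 = 14/3 - 15*X²)
l(c(-1))² = (14/3 - 15*(-10*(-1)³)²)² = (14/3 - 15*(-10*(-1))²)² = (14/3 - 15*10²)² = (14/3 - 15*100)² = (14/3 - 1500)² = (-4486/3)² = 20124196/9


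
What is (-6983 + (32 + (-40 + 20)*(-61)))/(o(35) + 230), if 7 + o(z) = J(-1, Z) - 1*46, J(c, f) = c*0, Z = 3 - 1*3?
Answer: -5731/177 ≈ -32.379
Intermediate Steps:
Z = 0 (Z = 3 - 3 = 0)
J(c, f) = 0
o(z) = -53 (o(z) = -7 + (0 - 1*46) = -7 + (0 - 46) = -7 - 46 = -53)
(-6983 + (32 + (-40 + 20)*(-61)))/(o(35) + 230) = (-6983 + (32 + (-40 + 20)*(-61)))/(-53 + 230) = (-6983 + (32 - 20*(-61)))/177 = (-6983 + (32 + 1220))*(1/177) = (-6983 + 1252)*(1/177) = -5731*1/177 = -5731/177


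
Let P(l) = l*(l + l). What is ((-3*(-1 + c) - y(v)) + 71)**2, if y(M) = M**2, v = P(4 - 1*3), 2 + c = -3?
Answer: 7225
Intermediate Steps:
c = -5 (c = -2 - 3 = -5)
P(l) = 2*l**2 (P(l) = l*(2*l) = 2*l**2)
v = 2 (v = 2*(4 - 1*3)**2 = 2*(4 - 3)**2 = 2*1**2 = 2*1 = 2)
((-3*(-1 + c) - y(v)) + 71)**2 = ((-3*(-1 - 5) - 1*2**2) + 71)**2 = ((-3*(-6) - 1*4) + 71)**2 = ((18 - 4) + 71)**2 = (14 + 71)**2 = 85**2 = 7225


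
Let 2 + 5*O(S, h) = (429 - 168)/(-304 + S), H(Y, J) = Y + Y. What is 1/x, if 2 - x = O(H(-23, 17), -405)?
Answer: 1750/4461 ≈ 0.39229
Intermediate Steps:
H(Y, J) = 2*Y
O(S, h) = -⅖ + 261/(5*(-304 + S)) (O(S, h) = -⅖ + ((429 - 168)/(-304 + S))/5 = -⅖ + (261/(-304 + S))/5 = -⅖ + 261/(5*(-304 + S)))
x = 4461/1750 (x = 2 - (869 - 4*(-23))/(5*(-304 + 2*(-23))) = 2 - (869 - 2*(-46))/(5*(-304 - 46)) = 2 - (869 + 92)/(5*(-350)) = 2 - (-1)*961/(5*350) = 2 - 1*(-961/1750) = 2 + 961/1750 = 4461/1750 ≈ 2.5491)
1/x = 1/(4461/1750) = 1750/4461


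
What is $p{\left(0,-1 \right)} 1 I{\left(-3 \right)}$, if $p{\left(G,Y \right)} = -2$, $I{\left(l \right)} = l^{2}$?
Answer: $-18$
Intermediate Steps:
$p{\left(0,-1 \right)} 1 I{\left(-3 \right)} = \left(-2\right) 1 \left(-3\right)^{2} = \left(-2\right) 9 = -18$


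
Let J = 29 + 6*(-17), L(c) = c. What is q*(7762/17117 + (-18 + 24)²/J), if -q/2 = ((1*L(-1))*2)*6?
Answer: -1190064/1249541 ≈ -0.95240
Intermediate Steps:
J = -73 (J = 29 - 102 = -73)
q = 24 (q = -2*(1*(-1))*2*6 = -2*(-1*2)*6 = -(-4)*6 = -2*(-12) = 24)
q*(7762/17117 + (-18 + 24)²/J) = 24*(7762/17117 + (-18 + 24)²/(-73)) = 24*(7762*(1/17117) + 6²*(-1/73)) = 24*(7762/17117 + 36*(-1/73)) = 24*(7762/17117 - 36/73) = 24*(-49586/1249541) = -1190064/1249541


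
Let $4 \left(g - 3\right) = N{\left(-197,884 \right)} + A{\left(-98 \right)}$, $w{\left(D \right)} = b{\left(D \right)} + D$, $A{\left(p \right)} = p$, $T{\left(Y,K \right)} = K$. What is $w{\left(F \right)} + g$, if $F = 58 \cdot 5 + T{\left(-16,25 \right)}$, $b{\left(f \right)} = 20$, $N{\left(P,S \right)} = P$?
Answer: $\frac{1057}{4} \approx 264.25$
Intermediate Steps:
$F = 315$ ($F = 58 \cdot 5 + 25 = 290 + 25 = 315$)
$w{\left(D \right)} = 20 + D$
$g = - \frac{283}{4}$ ($g = 3 + \frac{-197 - 98}{4} = 3 + \frac{1}{4} \left(-295\right) = 3 - \frac{295}{4} = - \frac{283}{4} \approx -70.75$)
$w{\left(F \right)} + g = \left(20 + 315\right) - \frac{283}{4} = 335 - \frac{283}{4} = \frac{1057}{4}$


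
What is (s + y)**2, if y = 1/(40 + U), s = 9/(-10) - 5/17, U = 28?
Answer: 160801/115600 ≈ 1.3910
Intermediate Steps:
s = -203/170 (s = 9*(-1/10) - 5*1/17 = -9/10 - 5/17 = -203/170 ≈ -1.1941)
y = 1/68 (y = 1/(40 + 28) = 1/68 ≈ 0.014706)
(s + y)**2 = (-203/170 + 1/68)**2 = (-401/340)**2 = 160801/115600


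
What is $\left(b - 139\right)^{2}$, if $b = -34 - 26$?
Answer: $39601$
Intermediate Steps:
$b = -60$
$\left(b - 139\right)^{2} = \left(-60 - 139\right)^{2} = \left(-199\right)^{2} = 39601$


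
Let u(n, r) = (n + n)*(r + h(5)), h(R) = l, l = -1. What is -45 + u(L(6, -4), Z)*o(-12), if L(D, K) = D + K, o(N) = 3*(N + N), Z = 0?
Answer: 243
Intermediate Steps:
o(N) = 6*N (o(N) = 3*(2*N) = 6*N)
h(R) = -1
u(n, r) = 2*n*(-1 + r) (u(n, r) = (n + n)*(r - 1) = (2*n)*(-1 + r) = 2*n*(-1 + r))
-45 + u(L(6, -4), Z)*o(-12) = -45 + (2*(6 - 4)*(-1 + 0))*(6*(-12)) = -45 + (2*2*(-1))*(-72) = -45 - 4*(-72) = -45 + 288 = 243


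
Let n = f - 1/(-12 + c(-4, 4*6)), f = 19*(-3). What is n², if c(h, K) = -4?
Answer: 829921/256 ≈ 3241.9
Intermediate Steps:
f = -57
n = -911/16 (n = -57 - 1/(-12 - 4) = -57 - 1/(-16) = -57 - 1*(-1/16) = -57 + 1/16 = -911/16 ≈ -56.938)
n² = (-911/16)² = 829921/256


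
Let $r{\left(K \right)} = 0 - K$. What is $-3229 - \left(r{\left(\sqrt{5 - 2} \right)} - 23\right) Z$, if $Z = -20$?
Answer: $-3689 - 20 \sqrt{3} \approx -3723.6$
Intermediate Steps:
$r{\left(K \right)} = - K$
$-3229 - \left(r{\left(\sqrt{5 - 2} \right)} - 23\right) Z = -3229 - \left(- \sqrt{5 - 2} - 23\right) \left(-20\right) = -3229 - \left(- \sqrt{3} - 23\right) \left(-20\right) = -3229 - \left(-23 - \sqrt{3}\right) \left(-20\right) = -3229 - \left(460 + 20 \sqrt{3}\right) = -3689 - 20 \sqrt{3}$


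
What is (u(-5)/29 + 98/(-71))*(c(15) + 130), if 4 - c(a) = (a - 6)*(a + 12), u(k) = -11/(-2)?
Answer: 534427/4118 ≈ 129.78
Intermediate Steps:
u(k) = 11/2 (u(k) = -11*(-½) = 11/2)
c(a) = 4 - (-6 + a)*(12 + a) (c(a) = 4 - (a - 6)*(a + 12) = 4 - (-6 + a)*(12 + a))
(u(-5)/29 + 98/(-71))*(c(15) + 130) = ((11/2)/29 + 98/(-71))*((76 - 1*15² - 6*15) + 130) = ((11/2)*(1/29) + 98*(-1/71))*((76 - 1*225 - 90) + 130) = (11/58 - 98/71)*((76 - 225 - 90) + 130) = -4903*(-239 + 130)/4118 = -4903/4118*(-109) = 534427/4118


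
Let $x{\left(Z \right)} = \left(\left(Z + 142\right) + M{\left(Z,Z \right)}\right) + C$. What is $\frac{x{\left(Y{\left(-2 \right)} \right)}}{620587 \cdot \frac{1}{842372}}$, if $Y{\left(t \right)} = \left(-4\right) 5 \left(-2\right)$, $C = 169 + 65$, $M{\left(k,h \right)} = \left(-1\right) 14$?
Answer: $\frac{338633544}{620587} \approx 545.67$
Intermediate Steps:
$M{\left(k,h \right)} = -14$
$C = 234$
$Y{\left(t \right)} = 40$ ($Y{\left(t \right)} = \left(-20\right) \left(-2\right) = 40$)
$x{\left(Z \right)} = 362 + Z$ ($x{\left(Z \right)} = \left(\left(Z + 142\right) - 14\right) + 234 = \left(\left(142 + Z\right) - 14\right) + 234 = \left(128 + Z\right) + 234 = 362 + Z$)
$\frac{x{\left(Y{\left(-2 \right)} \right)}}{620587 \cdot \frac{1}{842372}} = \frac{362 + 40}{620587 \cdot \frac{1}{842372}} = \frac{402}{620587 \cdot \frac{1}{842372}} = \frac{402}{\frac{620587}{842372}} = 402 \cdot \frac{842372}{620587} = \frac{338633544}{620587}$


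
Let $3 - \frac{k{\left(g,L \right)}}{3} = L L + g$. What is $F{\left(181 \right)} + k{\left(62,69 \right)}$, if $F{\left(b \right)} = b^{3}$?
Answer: $5915281$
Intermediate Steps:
$k{\left(g,L \right)} = 9 - 3 g - 3 L^{2}$ ($k{\left(g,L \right)} = 9 - 3 \left(L L + g\right) = 9 - 3 \left(L^{2} + g\right) = 9 - 3 \left(g + L^{2}\right) = 9 - \left(3 g + 3 L^{2}\right) = 9 - 3 g - 3 L^{2}$)
$F{\left(181 \right)} + k{\left(62,69 \right)} = 181^{3} - \left(177 + 14283\right) = 5929741 - 14460 = 5915281$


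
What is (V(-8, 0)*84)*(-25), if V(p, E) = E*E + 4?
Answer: -8400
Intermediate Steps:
V(p, E) = 4 + E² (V(p, E) = E² + 4 = 4 + E²)
(V(-8, 0)*84)*(-25) = ((4 + 0²)*84)*(-25) = ((4 + 0)*84)*(-25) = (4*84)*(-25) = 336*(-25) = -8400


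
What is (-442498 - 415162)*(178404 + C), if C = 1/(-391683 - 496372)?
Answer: -27176254605613508/177611 ≈ -1.5301e+11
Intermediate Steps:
C = -1/888055 (C = 1/(-888055) = -1/888055 ≈ -1.1261e-6)
(-442498 - 415162)*(178404 + C) = (-442498 - 415162)*(178404 - 1/888055) = -857660*158432564219/888055 = -27176254605613508/177611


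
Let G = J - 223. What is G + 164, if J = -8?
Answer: -67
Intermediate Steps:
G = -231 (G = -8 - 223 = -231)
G + 164 = -231 + 164 = -67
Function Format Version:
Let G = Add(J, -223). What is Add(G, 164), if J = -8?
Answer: -67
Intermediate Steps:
G = -231 (G = Add(-8, -223) = -231)
Add(G, 164) = Add(-231, 164) = -67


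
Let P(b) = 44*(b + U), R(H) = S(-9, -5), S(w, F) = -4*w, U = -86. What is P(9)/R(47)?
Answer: -847/9 ≈ -94.111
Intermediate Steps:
R(H) = 36 (R(H) = -4*(-9) = 36)
P(b) = -3784 + 44*b (P(b) = 44*(b - 86) = 44*(-86 + b) = -3784 + 44*b)
P(9)/R(47) = (-3784 + 44*9)/36 = (-3784 + 396)*(1/36) = -3388*1/36 = -847/9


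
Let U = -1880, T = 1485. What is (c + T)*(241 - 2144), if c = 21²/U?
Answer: -5311956177/1880 ≈ -2.8255e+6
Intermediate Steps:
c = -441/1880 (c = 21²/(-1880) = 441*(-1/1880) = -441/1880 ≈ -0.23457)
(c + T)*(241 - 2144) = (-441/1880 + 1485)*(241 - 2144) = (2791359/1880)*(-1903) = -5311956177/1880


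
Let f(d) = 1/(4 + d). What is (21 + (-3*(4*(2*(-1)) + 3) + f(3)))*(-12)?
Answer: -3036/7 ≈ -433.71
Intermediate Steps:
(21 + (-3*(4*(2*(-1)) + 3) + f(3)))*(-12) = (21 + (-3*(4*(2*(-1)) + 3) + 1/(4 + 3)))*(-12) = (21 + (-3*(4*(-2) + 3) + 1/7))*(-12) = (21 + (-3*(-8 + 3) + 1/7))*(-12) = (21 + (-3*(-5) + 1/7))*(-12) = (21 + (15 + 1/7))*(-12) = (21 + 106/7)*(-12) = (253/7)*(-12) = -3036/7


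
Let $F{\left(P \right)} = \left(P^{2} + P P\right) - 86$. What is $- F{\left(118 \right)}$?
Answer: $-27762$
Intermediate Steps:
$F{\left(P \right)} = -86 + 2 P^{2}$ ($F{\left(P \right)} = \left(P^{2} + P^{2}\right) - 86 = 2 P^{2} - 86 = -86 + 2 P^{2}$)
$- F{\left(118 \right)} = - (-86 + 2 \cdot 118^{2}) = - (-86 + 2 \cdot 13924) = - (-86 + 27848) = \left(-1\right) 27762 = -27762$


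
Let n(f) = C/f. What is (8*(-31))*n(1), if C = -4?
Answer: 992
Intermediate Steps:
n(f) = -4/f
(8*(-31))*n(1) = (8*(-31))*(-4/1) = -(-992) = -248*(-4) = 992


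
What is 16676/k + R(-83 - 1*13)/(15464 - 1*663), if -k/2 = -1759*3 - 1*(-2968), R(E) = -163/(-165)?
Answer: 20363148137/5638958985 ≈ 3.6112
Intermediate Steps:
R(E) = 163/165 (R(E) = -163*(-1/165) = 163/165)
k = 4618 (k = -2*(-1759*3 - 1*(-2968)) = -2*(-5277 + 2968) = -2*(-2309) = 4618)
16676/k + R(-83 - 1*13)/(15464 - 1*663) = 16676/4618 + 163/(165*(15464 - 1*663)) = 16676*(1/4618) + 163/(165*(15464 - 663)) = 8338/2309 + (163/165)/14801 = 8338/2309 + (163/165)*(1/14801) = 8338/2309 + 163/2442165 = 20363148137/5638958985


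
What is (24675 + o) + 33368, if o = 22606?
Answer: 80649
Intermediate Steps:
(24675 + o) + 33368 = (24675 + 22606) + 33368 = 47281 + 33368 = 80649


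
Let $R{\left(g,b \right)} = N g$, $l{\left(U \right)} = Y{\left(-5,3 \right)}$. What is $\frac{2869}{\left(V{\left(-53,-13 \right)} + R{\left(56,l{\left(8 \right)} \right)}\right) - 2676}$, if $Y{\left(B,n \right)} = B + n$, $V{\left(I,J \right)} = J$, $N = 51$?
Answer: $\frac{2869}{167} \approx 17.18$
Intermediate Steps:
$l{\left(U \right)} = -2$ ($l{\left(U \right)} = -5 + 3 = -2$)
$R{\left(g,b \right)} = 51 g$
$\frac{2869}{\left(V{\left(-53,-13 \right)} + R{\left(56,l{\left(8 \right)} \right)}\right) - 2676} = \frac{2869}{\left(-13 + 51 \cdot 56\right) - 2676} = \frac{2869}{\left(-13 + 2856\right) - 2676} = \frac{2869}{2843 - 2676} = \frac{2869}{167}$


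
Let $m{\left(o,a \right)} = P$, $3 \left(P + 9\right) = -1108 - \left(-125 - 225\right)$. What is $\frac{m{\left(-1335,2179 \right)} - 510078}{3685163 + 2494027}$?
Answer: $- \frac{1531019}{18537570} \approx -0.08259$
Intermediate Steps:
$P = - \frac{785}{3}$ ($P = -9 + \frac{-1108 - \left(-125 - 225\right)}{3} = -9 + \frac{-1108 - -350}{3} = -9 + \frac{-1108 + 350}{3} = -9 + \frac{1}{3} \left(-758\right) = -9 - \frac{758}{3} = - \frac{785}{3} \approx -261.67$)
$m{\left(o,a \right)} = - \frac{785}{3}$
$\frac{m{\left(-1335,2179 \right)} - 510078}{3685163 + 2494027} = \frac{- \frac{785}{3} - 510078}{3685163 + 2494027} = - \frac{1531019}{3 \cdot 6179190} = \left(- \frac{1531019}{3}\right) \frac{1}{6179190} = - \frac{1531019}{18537570}$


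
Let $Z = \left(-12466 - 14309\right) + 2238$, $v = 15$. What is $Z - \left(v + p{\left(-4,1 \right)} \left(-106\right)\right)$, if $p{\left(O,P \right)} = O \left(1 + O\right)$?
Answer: $-23280$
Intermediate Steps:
$Z = -24537$ ($Z = -26775 + 2238 = -24537$)
$Z - \left(v + p{\left(-4,1 \right)} \left(-106\right)\right) = -24537 - \left(15 + - 4 \left(1 - 4\right) \left(-106\right)\right) = -24537 - \left(15 + \left(-4\right) \left(-3\right) \left(-106\right)\right) = -24537 - \left(15 + 12 \left(-106\right)\right) = -24537 - \left(15 - 1272\right) = -24537 - -1257 = -24537 + 1257 = -23280$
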